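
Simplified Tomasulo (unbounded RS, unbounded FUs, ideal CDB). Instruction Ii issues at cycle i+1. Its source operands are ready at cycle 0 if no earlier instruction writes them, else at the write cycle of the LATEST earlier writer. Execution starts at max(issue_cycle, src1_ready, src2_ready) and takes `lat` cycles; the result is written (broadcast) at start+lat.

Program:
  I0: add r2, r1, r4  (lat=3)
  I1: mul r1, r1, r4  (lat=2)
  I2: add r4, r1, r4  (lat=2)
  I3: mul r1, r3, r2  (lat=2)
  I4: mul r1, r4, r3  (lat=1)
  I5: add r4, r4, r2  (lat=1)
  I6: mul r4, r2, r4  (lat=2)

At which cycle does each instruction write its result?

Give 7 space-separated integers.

I0 add r2: issue@1 deps=(None,None) exec_start@1 write@4
I1 mul r1: issue@2 deps=(None,None) exec_start@2 write@4
I2 add r4: issue@3 deps=(1,None) exec_start@4 write@6
I3 mul r1: issue@4 deps=(None,0) exec_start@4 write@6
I4 mul r1: issue@5 deps=(2,None) exec_start@6 write@7
I5 add r4: issue@6 deps=(2,0) exec_start@6 write@7
I6 mul r4: issue@7 deps=(0,5) exec_start@7 write@9

Answer: 4 4 6 6 7 7 9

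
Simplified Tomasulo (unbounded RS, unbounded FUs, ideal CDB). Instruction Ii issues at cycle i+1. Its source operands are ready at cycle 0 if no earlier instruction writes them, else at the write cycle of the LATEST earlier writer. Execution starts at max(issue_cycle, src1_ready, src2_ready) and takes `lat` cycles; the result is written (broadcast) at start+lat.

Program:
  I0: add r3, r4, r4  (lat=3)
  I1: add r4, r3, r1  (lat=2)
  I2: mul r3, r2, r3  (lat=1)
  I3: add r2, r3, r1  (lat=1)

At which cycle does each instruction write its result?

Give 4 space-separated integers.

I0 add r3: issue@1 deps=(None,None) exec_start@1 write@4
I1 add r4: issue@2 deps=(0,None) exec_start@4 write@6
I2 mul r3: issue@3 deps=(None,0) exec_start@4 write@5
I3 add r2: issue@4 deps=(2,None) exec_start@5 write@6

Answer: 4 6 5 6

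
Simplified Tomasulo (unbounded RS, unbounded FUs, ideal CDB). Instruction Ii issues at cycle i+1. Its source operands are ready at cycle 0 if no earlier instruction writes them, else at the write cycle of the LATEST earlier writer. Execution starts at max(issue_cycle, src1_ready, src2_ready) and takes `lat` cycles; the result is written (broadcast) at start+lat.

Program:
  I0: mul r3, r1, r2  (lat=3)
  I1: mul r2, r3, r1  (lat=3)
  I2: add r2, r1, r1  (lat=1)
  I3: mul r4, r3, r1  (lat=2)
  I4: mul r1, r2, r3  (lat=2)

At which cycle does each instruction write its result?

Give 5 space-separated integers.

Answer: 4 7 4 6 7

Derivation:
I0 mul r3: issue@1 deps=(None,None) exec_start@1 write@4
I1 mul r2: issue@2 deps=(0,None) exec_start@4 write@7
I2 add r2: issue@3 deps=(None,None) exec_start@3 write@4
I3 mul r4: issue@4 deps=(0,None) exec_start@4 write@6
I4 mul r1: issue@5 deps=(2,0) exec_start@5 write@7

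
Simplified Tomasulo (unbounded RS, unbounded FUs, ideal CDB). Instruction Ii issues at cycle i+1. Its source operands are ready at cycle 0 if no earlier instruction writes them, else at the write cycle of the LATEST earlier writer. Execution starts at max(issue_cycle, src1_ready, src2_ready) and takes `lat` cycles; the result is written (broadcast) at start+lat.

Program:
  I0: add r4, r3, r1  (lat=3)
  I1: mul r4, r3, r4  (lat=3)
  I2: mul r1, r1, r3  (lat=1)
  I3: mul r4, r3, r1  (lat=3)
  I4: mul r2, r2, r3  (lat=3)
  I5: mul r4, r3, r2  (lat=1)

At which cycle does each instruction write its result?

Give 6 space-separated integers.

Answer: 4 7 4 7 8 9

Derivation:
I0 add r4: issue@1 deps=(None,None) exec_start@1 write@4
I1 mul r4: issue@2 deps=(None,0) exec_start@4 write@7
I2 mul r1: issue@3 deps=(None,None) exec_start@3 write@4
I3 mul r4: issue@4 deps=(None,2) exec_start@4 write@7
I4 mul r2: issue@5 deps=(None,None) exec_start@5 write@8
I5 mul r4: issue@6 deps=(None,4) exec_start@8 write@9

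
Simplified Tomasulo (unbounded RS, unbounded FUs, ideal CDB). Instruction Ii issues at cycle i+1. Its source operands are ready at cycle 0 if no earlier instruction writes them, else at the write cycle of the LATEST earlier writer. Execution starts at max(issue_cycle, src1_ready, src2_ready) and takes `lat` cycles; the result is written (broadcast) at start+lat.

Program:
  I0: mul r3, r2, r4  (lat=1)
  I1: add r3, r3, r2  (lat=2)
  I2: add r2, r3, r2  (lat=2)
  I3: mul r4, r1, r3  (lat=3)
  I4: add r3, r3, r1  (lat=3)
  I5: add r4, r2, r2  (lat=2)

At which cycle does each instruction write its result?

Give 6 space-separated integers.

I0 mul r3: issue@1 deps=(None,None) exec_start@1 write@2
I1 add r3: issue@2 deps=(0,None) exec_start@2 write@4
I2 add r2: issue@3 deps=(1,None) exec_start@4 write@6
I3 mul r4: issue@4 deps=(None,1) exec_start@4 write@7
I4 add r3: issue@5 deps=(1,None) exec_start@5 write@8
I5 add r4: issue@6 deps=(2,2) exec_start@6 write@8

Answer: 2 4 6 7 8 8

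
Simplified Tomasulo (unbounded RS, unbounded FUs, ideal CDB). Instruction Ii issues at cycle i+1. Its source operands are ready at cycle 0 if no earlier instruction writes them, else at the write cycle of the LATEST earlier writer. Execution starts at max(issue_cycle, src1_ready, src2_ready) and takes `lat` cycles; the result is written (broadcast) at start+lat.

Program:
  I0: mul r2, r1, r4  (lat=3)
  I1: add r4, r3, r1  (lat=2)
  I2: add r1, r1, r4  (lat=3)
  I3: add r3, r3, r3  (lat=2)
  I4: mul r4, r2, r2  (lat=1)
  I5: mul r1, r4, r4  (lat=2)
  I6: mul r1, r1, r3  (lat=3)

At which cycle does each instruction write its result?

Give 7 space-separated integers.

Answer: 4 4 7 6 6 8 11

Derivation:
I0 mul r2: issue@1 deps=(None,None) exec_start@1 write@4
I1 add r4: issue@2 deps=(None,None) exec_start@2 write@4
I2 add r1: issue@3 deps=(None,1) exec_start@4 write@7
I3 add r3: issue@4 deps=(None,None) exec_start@4 write@6
I4 mul r4: issue@5 deps=(0,0) exec_start@5 write@6
I5 mul r1: issue@6 deps=(4,4) exec_start@6 write@8
I6 mul r1: issue@7 deps=(5,3) exec_start@8 write@11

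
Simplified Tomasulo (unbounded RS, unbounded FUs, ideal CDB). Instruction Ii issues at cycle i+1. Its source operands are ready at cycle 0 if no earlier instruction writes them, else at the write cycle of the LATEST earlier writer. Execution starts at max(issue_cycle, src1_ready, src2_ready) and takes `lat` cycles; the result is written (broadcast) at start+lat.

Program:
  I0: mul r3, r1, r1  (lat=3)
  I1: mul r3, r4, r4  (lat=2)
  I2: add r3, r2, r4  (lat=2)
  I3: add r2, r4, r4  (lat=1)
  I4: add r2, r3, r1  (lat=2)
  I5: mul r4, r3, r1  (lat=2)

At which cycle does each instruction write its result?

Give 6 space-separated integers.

I0 mul r3: issue@1 deps=(None,None) exec_start@1 write@4
I1 mul r3: issue@2 deps=(None,None) exec_start@2 write@4
I2 add r3: issue@3 deps=(None,None) exec_start@3 write@5
I3 add r2: issue@4 deps=(None,None) exec_start@4 write@5
I4 add r2: issue@5 deps=(2,None) exec_start@5 write@7
I5 mul r4: issue@6 deps=(2,None) exec_start@6 write@8

Answer: 4 4 5 5 7 8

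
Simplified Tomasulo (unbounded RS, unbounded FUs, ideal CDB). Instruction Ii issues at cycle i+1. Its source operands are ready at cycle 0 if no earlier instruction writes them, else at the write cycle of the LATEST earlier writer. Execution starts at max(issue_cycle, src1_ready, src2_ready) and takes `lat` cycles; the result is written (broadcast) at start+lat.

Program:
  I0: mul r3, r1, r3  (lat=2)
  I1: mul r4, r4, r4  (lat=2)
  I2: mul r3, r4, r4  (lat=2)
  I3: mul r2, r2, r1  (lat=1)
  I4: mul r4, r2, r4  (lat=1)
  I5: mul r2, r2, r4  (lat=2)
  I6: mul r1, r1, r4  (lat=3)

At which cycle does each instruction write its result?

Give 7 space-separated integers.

I0 mul r3: issue@1 deps=(None,None) exec_start@1 write@3
I1 mul r4: issue@2 deps=(None,None) exec_start@2 write@4
I2 mul r3: issue@3 deps=(1,1) exec_start@4 write@6
I3 mul r2: issue@4 deps=(None,None) exec_start@4 write@5
I4 mul r4: issue@5 deps=(3,1) exec_start@5 write@6
I5 mul r2: issue@6 deps=(3,4) exec_start@6 write@8
I6 mul r1: issue@7 deps=(None,4) exec_start@7 write@10

Answer: 3 4 6 5 6 8 10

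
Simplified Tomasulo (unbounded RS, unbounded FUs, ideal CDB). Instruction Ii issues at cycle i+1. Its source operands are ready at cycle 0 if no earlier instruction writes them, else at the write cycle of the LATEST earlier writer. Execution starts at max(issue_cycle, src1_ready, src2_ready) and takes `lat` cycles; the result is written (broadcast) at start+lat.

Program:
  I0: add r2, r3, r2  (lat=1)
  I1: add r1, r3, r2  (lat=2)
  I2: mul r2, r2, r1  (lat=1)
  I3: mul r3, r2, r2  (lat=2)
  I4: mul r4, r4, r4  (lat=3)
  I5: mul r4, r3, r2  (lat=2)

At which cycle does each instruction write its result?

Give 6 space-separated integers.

I0 add r2: issue@1 deps=(None,None) exec_start@1 write@2
I1 add r1: issue@2 deps=(None,0) exec_start@2 write@4
I2 mul r2: issue@3 deps=(0,1) exec_start@4 write@5
I3 mul r3: issue@4 deps=(2,2) exec_start@5 write@7
I4 mul r4: issue@5 deps=(None,None) exec_start@5 write@8
I5 mul r4: issue@6 deps=(3,2) exec_start@7 write@9

Answer: 2 4 5 7 8 9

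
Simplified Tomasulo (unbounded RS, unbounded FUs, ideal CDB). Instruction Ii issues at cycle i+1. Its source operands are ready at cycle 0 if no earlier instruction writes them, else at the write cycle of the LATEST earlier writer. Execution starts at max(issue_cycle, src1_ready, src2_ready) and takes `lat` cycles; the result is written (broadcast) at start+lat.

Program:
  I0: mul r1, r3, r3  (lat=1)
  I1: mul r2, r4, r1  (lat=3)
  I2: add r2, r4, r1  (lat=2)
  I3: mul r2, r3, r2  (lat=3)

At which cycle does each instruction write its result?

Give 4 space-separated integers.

I0 mul r1: issue@1 deps=(None,None) exec_start@1 write@2
I1 mul r2: issue@2 deps=(None,0) exec_start@2 write@5
I2 add r2: issue@3 deps=(None,0) exec_start@3 write@5
I3 mul r2: issue@4 deps=(None,2) exec_start@5 write@8

Answer: 2 5 5 8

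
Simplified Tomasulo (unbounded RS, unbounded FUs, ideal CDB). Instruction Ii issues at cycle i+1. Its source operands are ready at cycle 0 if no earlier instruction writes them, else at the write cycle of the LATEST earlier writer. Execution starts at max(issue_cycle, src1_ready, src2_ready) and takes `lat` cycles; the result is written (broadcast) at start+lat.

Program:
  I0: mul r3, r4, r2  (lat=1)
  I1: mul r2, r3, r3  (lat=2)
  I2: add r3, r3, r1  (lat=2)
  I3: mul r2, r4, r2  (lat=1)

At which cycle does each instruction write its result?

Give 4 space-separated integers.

Answer: 2 4 5 5

Derivation:
I0 mul r3: issue@1 deps=(None,None) exec_start@1 write@2
I1 mul r2: issue@2 deps=(0,0) exec_start@2 write@4
I2 add r3: issue@3 deps=(0,None) exec_start@3 write@5
I3 mul r2: issue@4 deps=(None,1) exec_start@4 write@5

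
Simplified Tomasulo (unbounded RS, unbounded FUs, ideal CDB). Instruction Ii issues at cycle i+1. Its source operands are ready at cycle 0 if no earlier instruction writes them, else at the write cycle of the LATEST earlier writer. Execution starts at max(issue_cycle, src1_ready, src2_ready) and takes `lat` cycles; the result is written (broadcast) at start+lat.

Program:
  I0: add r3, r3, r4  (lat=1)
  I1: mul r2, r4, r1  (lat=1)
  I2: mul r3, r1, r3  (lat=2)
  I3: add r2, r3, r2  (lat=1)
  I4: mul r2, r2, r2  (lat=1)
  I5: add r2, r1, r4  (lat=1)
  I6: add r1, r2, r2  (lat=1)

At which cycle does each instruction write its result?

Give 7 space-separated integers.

I0 add r3: issue@1 deps=(None,None) exec_start@1 write@2
I1 mul r2: issue@2 deps=(None,None) exec_start@2 write@3
I2 mul r3: issue@3 deps=(None,0) exec_start@3 write@5
I3 add r2: issue@4 deps=(2,1) exec_start@5 write@6
I4 mul r2: issue@5 deps=(3,3) exec_start@6 write@7
I5 add r2: issue@6 deps=(None,None) exec_start@6 write@7
I6 add r1: issue@7 deps=(5,5) exec_start@7 write@8

Answer: 2 3 5 6 7 7 8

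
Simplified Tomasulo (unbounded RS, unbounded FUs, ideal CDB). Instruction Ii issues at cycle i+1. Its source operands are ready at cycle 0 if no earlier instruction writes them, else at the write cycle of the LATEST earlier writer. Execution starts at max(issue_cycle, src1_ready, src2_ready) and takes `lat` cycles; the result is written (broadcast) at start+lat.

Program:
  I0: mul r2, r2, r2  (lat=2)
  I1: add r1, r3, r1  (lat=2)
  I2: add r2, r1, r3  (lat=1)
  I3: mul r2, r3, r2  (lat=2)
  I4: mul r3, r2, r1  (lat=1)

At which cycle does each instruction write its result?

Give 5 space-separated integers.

I0 mul r2: issue@1 deps=(None,None) exec_start@1 write@3
I1 add r1: issue@2 deps=(None,None) exec_start@2 write@4
I2 add r2: issue@3 deps=(1,None) exec_start@4 write@5
I3 mul r2: issue@4 deps=(None,2) exec_start@5 write@7
I4 mul r3: issue@5 deps=(3,1) exec_start@7 write@8

Answer: 3 4 5 7 8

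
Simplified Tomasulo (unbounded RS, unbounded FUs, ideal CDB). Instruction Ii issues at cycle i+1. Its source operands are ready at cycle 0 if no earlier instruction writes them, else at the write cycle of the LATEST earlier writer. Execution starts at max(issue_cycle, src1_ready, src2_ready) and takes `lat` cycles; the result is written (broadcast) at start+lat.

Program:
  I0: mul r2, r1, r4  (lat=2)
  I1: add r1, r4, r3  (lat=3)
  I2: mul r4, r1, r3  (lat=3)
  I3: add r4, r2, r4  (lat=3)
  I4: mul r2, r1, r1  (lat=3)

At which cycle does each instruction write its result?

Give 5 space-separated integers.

I0 mul r2: issue@1 deps=(None,None) exec_start@1 write@3
I1 add r1: issue@2 deps=(None,None) exec_start@2 write@5
I2 mul r4: issue@3 deps=(1,None) exec_start@5 write@8
I3 add r4: issue@4 deps=(0,2) exec_start@8 write@11
I4 mul r2: issue@5 deps=(1,1) exec_start@5 write@8

Answer: 3 5 8 11 8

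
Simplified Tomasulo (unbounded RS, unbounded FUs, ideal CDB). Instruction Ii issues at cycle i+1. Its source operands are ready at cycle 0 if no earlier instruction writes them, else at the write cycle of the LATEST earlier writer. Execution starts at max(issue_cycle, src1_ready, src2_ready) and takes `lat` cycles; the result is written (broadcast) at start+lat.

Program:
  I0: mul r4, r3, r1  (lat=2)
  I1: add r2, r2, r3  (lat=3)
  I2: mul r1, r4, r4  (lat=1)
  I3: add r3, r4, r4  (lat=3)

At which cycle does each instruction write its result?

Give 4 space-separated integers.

I0 mul r4: issue@1 deps=(None,None) exec_start@1 write@3
I1 add r2: issue@2 deps=(None,None) exec_start@2 write@5
I2 mul r1: issue@3 deps=(0,0) exec_start@3 write@4
I3 add r3: issue@4 deps=(0,0) exec_start@4 write@7

Answer: 3 5 4 7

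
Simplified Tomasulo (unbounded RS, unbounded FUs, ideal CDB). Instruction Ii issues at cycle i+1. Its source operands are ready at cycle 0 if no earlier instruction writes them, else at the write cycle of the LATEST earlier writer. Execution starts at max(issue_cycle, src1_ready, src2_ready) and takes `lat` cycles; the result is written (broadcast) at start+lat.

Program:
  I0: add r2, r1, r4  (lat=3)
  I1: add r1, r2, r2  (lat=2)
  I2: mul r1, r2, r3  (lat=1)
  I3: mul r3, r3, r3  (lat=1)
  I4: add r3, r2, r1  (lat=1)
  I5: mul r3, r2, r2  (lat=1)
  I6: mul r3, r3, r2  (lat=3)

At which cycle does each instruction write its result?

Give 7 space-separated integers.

I0 add r2: issue@1 deps=(None,None) exec_start@1 write@4
I1 add r1: issue@2 deps=(0,0) exec_start@4 write@6
I2 mul r1: issue@3 deps=(0,None) exec_start@4 write@5
I3 mul r3: issue@4 deps=(None,None) exec_start@4 write@5
I4 add r3: issue@5 deps=(0,2) exec_start@5 write@6
I5 mul r3: issue@6 deps=(0,0) exec_start@6 write@7
I6 mul r3: issue@7 deps=(5,0) exec_start@7 write@10

Answer: 4 6 5 5 6 7 10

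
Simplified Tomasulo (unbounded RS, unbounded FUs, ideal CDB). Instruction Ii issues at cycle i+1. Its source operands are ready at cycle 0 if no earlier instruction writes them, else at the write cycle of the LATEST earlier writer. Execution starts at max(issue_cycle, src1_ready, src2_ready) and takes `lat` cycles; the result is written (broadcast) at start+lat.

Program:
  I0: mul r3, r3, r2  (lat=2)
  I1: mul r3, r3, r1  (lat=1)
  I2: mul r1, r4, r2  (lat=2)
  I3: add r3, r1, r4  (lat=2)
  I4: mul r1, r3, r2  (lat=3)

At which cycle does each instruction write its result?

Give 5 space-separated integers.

Answer: 3 4 5 7 10

Derivation:
I0 mul r3: issue@1 deps=(None,None) exec_start@1 write@3
I1 mul r3: issue@2 deps=(0,None) exec_start@3 write@4
I2 mul r1: issue@3 deps=(None,None) exec_start@3 write@5
I3 add r3: issue@4 deps=(2,None) exec_start@5 write@7
I4 mul r1: issue@5 deps=(3,None) exec_start@7 write@10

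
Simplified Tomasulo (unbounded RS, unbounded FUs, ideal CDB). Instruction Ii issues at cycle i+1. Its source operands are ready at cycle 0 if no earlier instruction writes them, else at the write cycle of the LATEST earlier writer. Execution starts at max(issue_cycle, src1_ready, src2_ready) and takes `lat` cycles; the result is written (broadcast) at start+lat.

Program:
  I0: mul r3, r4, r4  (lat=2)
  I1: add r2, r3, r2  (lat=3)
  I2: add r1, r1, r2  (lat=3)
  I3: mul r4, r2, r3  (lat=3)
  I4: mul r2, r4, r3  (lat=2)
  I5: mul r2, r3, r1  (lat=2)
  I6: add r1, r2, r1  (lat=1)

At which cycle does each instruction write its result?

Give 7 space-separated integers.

I0 mul r3: issue@1 deps=(None,None) exec_start@1 write@3
I1 add r2: issue@2 deps=(0,None) exec_start@3 write@6
I2 add r1: issue@3 deps=(None,1) exec_start@6 write@9
I3 mul r4: issue@4 deps=(1,0) exec_start@6 write@9
I4 mul r2: issue@5 deps=(3,0) exec_start@9 write@11
I5 mul r2: issue@6 deps=(0,2) exec_start@9 write@11
I6 add r1: issue@7 deps=(5,2) exec_start@11 write@12

Answer: 3 6 9 9 11 11 12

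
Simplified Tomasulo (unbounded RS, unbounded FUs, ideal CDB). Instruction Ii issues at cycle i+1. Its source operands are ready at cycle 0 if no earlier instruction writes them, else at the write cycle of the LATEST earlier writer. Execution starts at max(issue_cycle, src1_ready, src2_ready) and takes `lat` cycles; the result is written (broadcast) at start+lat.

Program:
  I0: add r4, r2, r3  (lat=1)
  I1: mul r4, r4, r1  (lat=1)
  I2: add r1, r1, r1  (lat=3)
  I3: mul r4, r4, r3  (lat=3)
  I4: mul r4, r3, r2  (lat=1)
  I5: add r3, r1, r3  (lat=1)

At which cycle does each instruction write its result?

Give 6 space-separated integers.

I0 add r4: issue@1 deps=(None,None) exec_start@1 write@2
I1 mul r4: issue@2 deps=(0,None) exec_start@2 write@3
I2 add r1: issue@3 deps=(None,None) exec_start@3 write@6
I3 mul r4: issue@4 deps=(1,None) exec_start@4 write@7
I4 mul r4: issue@5 deps=(None,None) exec_start@5 write@6
I5 add r3: issue@6 deps=(2,None) exec_start@6 write@7

Answer: 2 3 6 7 6 7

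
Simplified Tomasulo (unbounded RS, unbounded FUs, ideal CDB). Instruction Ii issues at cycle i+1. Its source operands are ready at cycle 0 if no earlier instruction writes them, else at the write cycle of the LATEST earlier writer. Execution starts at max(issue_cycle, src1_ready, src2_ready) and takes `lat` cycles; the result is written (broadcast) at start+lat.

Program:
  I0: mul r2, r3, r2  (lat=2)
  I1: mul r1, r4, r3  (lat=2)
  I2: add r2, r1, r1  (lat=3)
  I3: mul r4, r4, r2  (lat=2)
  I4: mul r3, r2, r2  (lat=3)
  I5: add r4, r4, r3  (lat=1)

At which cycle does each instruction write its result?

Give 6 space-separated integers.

Answer: 3 4 7 9 10 11

Derivation:
I0 mul r2: issue@1 deps=(None,None) exec_start@1 write@3
I1 mul r1: issue@2 deps=(None,None) exec_start@2 write@4
I2 add r2: issue@3 deps=(1,1) exec_start@4 write@7
I3 mul r4: issue@4 deps=(None,2) exec_start@7 write@9
I4 mul r3: issue@5 deps=(2,2) exec_start@7 write@10
I5 add r4: issue@6 deps=(3,4) exec_start@10 write@11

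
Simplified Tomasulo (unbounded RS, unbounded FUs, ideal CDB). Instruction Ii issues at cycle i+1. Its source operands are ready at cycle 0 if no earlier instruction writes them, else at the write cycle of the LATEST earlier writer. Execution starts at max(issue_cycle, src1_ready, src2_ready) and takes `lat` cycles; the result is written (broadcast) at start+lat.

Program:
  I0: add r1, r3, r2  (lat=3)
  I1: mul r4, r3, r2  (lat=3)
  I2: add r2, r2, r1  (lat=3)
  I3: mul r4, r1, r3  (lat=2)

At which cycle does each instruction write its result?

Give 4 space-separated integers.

Answer: 4 5 7 6

Derivation:
I0 add r1: issue@1 deps=(None,None) exec_start@1 write@4
I1 mul r4: issue@2 deps=(None,None) exec_start@2 write@5
I2 add r2: issue@3 deps=(None,0) exec_start@4 write@7
I3 mul r4: issue@4 deps=(0,None) exec_start@4 write@6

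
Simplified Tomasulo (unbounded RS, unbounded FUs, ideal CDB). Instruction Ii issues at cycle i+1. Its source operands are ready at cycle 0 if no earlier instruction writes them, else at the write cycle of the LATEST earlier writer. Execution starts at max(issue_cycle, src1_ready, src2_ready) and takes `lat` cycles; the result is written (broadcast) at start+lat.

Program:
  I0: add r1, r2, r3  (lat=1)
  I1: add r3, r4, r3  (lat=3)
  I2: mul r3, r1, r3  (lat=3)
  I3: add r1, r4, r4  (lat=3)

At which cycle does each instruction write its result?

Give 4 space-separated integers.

I0 add r1: issue@1 deps=(None,None) exec_start@1 write@2
I1 add r3: issue@2 deps=(None,None) exec_start@2 write@5
I2 mul r3: issue@3 deps=(0,1) exec_start@5 write@8
I3 add r1: issue@4 deps=(None,None) exec_start@4 write@7

Answer: 2 5 8 7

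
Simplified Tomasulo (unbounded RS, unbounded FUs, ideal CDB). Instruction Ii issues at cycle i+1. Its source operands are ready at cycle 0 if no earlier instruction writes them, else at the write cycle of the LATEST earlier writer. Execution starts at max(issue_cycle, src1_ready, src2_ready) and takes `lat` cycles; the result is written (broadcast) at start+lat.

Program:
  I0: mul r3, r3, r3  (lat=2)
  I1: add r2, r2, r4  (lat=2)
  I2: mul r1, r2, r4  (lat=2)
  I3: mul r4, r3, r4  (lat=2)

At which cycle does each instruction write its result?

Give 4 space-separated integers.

Answer: 3 4 6 6

Derivation:
I0 mul r3: issue@1 deps=(None,None) exec_start@1 write@3
I1 add r2: issue@2 deps=(None,None) exec_start@2 write@4
I2 mul r1: issue@3 deps=(1,None) exec_start@4 write@6
I3 mul r4: issue@4 deps=(0,None) exec_start@4 write@6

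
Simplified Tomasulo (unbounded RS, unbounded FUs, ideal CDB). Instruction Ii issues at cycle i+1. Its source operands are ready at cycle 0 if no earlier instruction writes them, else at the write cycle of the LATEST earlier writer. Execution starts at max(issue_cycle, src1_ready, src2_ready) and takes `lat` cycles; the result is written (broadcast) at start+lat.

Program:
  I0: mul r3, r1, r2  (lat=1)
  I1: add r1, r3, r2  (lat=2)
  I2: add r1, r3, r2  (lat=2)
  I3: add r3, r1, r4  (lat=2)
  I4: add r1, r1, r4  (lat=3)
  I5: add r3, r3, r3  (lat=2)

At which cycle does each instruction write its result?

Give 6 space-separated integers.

I0 mul r3: issue@1 deps=(None,None) exec_start@1 write@2
I1 add r1: issue@2 deps=(0,None) exec_start@2 write@4
I2 add r1: issue@3 deps=(0,None) exec_start@3 write@5
I3 add r3: issue@4 deps=(2,None) exec_start@5 write@7
I4 add r1: issue@5 deps=(2,None) exec_start@5 write@8
I5 add r3: issue@6 deps=(3,3) exec_start@7 write@9

Answer: 2 4 5 7 8 9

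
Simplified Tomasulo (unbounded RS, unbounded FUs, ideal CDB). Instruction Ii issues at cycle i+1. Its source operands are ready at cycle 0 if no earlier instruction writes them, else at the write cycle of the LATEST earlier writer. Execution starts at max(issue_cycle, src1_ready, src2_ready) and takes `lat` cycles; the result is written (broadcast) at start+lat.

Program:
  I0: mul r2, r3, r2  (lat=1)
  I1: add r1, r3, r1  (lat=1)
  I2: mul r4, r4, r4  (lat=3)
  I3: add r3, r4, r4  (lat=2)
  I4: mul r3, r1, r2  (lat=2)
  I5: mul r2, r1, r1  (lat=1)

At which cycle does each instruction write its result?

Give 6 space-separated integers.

Answer: 2 3 6 8 7 7

Derivation:
I0 mul r2: issue@1 deps=(None,None) exec_start@1 write@2
I1 add r1: issue@2 deps=(None,None) exec_start@2 write@3
I2 mul r4: issue@3 deps=(None,None) exec_start@3 write@6
I3 add r3: issue@4 deps=(2,2) exec_start@6 write@8
I4 mul r3: issue@5 deps=(1,0) exec_start@5 write@7
I5 mul r2: issue@6 deps=(1,1) exec_start@6 write@7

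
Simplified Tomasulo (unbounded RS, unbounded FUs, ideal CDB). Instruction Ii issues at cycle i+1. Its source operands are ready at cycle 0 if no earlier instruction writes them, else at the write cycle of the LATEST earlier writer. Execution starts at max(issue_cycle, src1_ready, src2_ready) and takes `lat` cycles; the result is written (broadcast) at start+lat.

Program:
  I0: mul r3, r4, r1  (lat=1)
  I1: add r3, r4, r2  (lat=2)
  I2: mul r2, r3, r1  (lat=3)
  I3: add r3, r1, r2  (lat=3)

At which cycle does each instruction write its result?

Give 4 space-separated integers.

I0 mul r3: issue@1 deps=(None,None) exec_start@1 write@2
I1 add r3: issue@2 deps=(None,None) exec_start@2 write@4
I2 mul r2: issue@3 deps=(1,None) exec_start@4 write@7
I3 add r3: issue@4 deps=(None,2) exec_start@7 write@10

Answer: 2 4 7 10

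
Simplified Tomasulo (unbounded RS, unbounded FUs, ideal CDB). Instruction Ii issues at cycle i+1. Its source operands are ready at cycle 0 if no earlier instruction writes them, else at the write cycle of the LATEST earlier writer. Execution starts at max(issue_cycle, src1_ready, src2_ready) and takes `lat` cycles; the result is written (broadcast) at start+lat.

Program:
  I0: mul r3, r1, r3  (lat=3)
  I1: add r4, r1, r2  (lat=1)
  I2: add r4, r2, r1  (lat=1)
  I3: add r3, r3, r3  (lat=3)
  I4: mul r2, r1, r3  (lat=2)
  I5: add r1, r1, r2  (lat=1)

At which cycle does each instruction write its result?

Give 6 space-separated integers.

Answer: 4 3 4 7 9 10

Derivation:
I0 mul r3: issue@1 deps=(None,None) exec_start@1 write@4
I1 add r4: issue@2 deps=(None,None) exec_start@2 write@3
I2 add r4: issue@3 deps=(None,None) exec_start@3 write@4
I3 add r3: issue@4 deps=(0,0) exec_start@4 write@7
I4 mul r2: issue@5 deps=(None,3) exec_start@7 write@9
I5 add r1: issue@6 deps=(None,4) exec_start@9 write@10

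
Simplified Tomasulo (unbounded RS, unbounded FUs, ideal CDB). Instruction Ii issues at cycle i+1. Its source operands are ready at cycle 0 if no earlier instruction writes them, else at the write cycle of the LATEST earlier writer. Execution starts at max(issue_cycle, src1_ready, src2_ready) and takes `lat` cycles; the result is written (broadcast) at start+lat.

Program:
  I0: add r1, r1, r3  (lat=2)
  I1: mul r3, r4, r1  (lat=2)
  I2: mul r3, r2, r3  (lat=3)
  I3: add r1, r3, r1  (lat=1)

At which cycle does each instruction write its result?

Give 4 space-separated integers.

I0 add r1: issue@1 deps=(None,None) exec_start@1 write@3
I1 mul r3: issue@2 deps=(None,0) exec_start@3 write@5
I2 mul r3: issue@3 deps=(None,1) exec_start@5 write@8
I3 add r1: issue@4 deps=(2,0) exec_start@8 write@9

Answer: 3 5 8 9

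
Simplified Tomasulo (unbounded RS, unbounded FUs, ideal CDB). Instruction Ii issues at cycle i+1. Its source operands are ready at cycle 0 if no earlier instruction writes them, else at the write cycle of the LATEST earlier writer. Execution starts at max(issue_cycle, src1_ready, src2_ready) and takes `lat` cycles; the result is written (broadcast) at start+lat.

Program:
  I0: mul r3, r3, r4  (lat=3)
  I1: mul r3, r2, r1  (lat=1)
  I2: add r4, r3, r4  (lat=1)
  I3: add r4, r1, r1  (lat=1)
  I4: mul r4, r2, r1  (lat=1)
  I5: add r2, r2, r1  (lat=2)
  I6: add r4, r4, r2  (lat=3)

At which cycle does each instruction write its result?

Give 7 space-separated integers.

Answer: 4 3 4 5 6 8 11

Derivation:
I0 mul r3: issue@1 deps=(None,None) exec_start@1 write@4
I1 mul r3: issue@2 deps=(None,None) exec_start@2 write@3
I2 add r4: issue@3 deps=(1,None) exec_start@3 write@4
I3 add r4: issue@4 deps=(None,None) exec_start@4 write@5
I4 mul r4: issue@5 deps=(None,None) exec_start@5 write@6
I5 add r2: issue@6 deps=(None,None) exec_start@6 write@8
I6 add r4: issue@7 deps=(4,5) exec_start@8 write@11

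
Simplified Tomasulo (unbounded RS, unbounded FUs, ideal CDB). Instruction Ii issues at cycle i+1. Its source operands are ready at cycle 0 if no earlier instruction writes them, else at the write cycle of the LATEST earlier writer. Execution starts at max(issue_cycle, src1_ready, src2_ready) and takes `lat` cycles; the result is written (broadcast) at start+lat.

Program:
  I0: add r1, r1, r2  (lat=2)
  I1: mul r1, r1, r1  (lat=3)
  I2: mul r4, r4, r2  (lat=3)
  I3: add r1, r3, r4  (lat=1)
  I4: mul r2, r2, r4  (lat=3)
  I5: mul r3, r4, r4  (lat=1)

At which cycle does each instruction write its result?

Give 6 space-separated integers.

I0 add r1: issue@1 deps=(None,None) exec_start@1 write@3
I1 mul r1: issue@2 deps=(0,0) exec_start@3 write@6
I2 mul r4: issue@3 deps=(None,None) exec_start@3 write@6
I3 add r1: issue@4 deps=(None,2) exec_start@6 write@7
I4 mul r2: issue@5 deps=(None,2) exec_start@6 write@9
I5 mul r3: issue@6 deps=(2,2) exec_start@6 write@7

Answer: 3 6 6 7 9 7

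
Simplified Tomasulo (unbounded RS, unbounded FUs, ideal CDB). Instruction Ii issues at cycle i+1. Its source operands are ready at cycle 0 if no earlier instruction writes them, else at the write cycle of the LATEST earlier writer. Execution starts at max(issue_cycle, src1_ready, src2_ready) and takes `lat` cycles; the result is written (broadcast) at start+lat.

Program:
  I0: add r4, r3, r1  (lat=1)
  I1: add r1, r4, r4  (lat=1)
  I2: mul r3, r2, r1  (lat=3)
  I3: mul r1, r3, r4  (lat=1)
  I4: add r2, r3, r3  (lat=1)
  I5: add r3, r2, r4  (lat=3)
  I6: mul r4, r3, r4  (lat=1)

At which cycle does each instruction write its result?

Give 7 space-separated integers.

Answer: 2 3 6 7 7 10 11

Derivation:
I0 add r4: issue@1 deps=(None,None) exec_start@1 write@2
I1 add r1: issue@2 deps=(0,0) exec_start@2 write@3
I2 mul r3: issue@3 deps=(None,1) exec_start@3 write@6
I3 mul r1: issue@4 deps=(2,0) exec_start@6 write@7
I4 add r2: issue@5 deps=(2,2) exec_start@6 write@7
I5 add r3: issue@6 deps=(4,0) exec_start@7 write@10
I6 mul r4: issue@7 deps=(5,0) exec_start@10 write@11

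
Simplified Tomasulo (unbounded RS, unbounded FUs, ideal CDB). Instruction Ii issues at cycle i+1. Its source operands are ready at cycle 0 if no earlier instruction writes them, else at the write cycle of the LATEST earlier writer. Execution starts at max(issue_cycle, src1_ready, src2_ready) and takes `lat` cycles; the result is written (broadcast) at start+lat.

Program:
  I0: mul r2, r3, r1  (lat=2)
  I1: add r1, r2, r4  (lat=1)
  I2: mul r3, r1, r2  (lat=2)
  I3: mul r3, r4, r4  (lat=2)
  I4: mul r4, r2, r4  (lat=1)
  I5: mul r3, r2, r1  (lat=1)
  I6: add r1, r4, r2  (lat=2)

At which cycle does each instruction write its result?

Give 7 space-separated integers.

I0 mul r2: issue@1 deps=(None,None) exec_start@1 write@3
I1 add r1: issue@2 deps=(0,None) exec_start@3 write@4
I2 mul r3: issue@3 deps=(1,0) exec_start@4 write@6
I3 mul r3: issue@4 deps=(None,None) exec_start@4 write@6
I4 mul r4: issue@5 deps=(0,None) exec_start@5 write@6
I5 mul r3: issue@6 deps=(0,1) exec_start@6 write@7
I6 add r1: issue@7 deps=(4,0) exec_start@7 write@9

Answer: 3 4 6 6 6 7 9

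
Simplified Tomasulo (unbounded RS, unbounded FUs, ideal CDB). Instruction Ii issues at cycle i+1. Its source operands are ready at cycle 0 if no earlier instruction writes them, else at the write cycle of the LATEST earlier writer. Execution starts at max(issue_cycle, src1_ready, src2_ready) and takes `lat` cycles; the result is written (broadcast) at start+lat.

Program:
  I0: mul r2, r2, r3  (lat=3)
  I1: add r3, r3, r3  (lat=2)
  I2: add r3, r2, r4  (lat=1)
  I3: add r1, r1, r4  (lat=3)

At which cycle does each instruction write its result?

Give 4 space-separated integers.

I0 mul r2: issue@1 deps=(None,None) exec_start@1 write@4
I1 add r3: issue@2 deps=(None,None) exec_start@2 write@4
I2 add r3: issue@3 deps=(0,None) exec_start@4 write@5
I3 add r1: issue@4 deps=(None,None) exec_start@4 write@7

Answer: 4 4 5 7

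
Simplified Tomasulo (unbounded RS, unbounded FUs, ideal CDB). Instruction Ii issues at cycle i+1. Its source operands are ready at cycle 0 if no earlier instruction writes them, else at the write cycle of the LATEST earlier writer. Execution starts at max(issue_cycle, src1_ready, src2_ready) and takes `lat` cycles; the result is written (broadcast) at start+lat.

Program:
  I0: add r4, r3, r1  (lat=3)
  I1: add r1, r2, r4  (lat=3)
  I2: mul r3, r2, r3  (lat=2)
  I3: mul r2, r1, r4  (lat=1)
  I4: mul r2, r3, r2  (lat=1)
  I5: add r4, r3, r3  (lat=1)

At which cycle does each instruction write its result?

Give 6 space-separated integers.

Answer: 4 7 5 8 9 7

Derivation:
I0 add r4: issue@1 deps=(None,None) exec_start@1 write@4
I1 add r1: issue@2 deps=(None,0) exec_start@4 write@7
I2 mul r3: issue@3 deps=(None,None) exec_start@3 write@5
I3 mul r2: issue@4 deps=(1,0) exec_start@7 write@8
I4 mul r2: issue@5 deps=(2,3) exec_start@8 write@9
I5 add r4: issue@6 deps=(2,2) exec_start@6 write@7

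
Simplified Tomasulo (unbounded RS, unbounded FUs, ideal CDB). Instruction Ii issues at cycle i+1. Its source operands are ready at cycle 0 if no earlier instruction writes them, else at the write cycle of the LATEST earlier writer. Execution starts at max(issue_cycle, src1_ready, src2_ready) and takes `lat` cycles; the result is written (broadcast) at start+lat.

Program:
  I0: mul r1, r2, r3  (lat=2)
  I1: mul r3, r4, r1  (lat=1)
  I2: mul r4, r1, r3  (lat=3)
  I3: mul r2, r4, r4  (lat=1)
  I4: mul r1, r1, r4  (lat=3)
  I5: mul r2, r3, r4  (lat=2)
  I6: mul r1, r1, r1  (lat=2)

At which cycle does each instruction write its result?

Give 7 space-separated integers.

Answer: 3 4 7 8 10 9 12

Derivation:
I0 mul r1: issue@1 deps=(None,None) exec_start@1 write@3
I1 mul r3: issue@2 deps=(None,0) exec_start@3 write@4
I2 mul r4: issue@3 deps=(0,1) exec_start@4 write@7
I3 mul r2: issue@4 deps=(2,2) exec_start@7 write@8
I4 mul r1: issue@5 deps=(0,2) exec_start@7 write@10
I5 mul r2: issue@6 deps=(1,2) exec_start@7 write@9
I6 mul r1: issue@7 deps=(4,4) exec_start@10 write@12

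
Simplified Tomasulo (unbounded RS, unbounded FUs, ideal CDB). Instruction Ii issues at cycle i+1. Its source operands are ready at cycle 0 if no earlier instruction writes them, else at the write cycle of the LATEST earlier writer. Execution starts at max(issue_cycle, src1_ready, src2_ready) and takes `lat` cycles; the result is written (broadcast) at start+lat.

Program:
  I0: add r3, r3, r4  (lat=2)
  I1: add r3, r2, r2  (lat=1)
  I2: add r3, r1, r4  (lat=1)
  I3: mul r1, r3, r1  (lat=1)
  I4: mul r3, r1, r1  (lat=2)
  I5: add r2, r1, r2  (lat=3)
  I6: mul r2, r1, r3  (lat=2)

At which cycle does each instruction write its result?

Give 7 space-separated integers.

Answer: 3 3 4 5 7 9 9

Derivation:
I0 add r3: issue@1 deps=(None,None) exec_start@1 write@3
I1 add r3: issue@2 deps=(None,None) exec_start@2 write@3
I2 add r3: issue@3 deps=(None,None) exec_start@3 write@4
I3 mul r1: issue@4 deps=(2,None) exec_start@4 write@5
I4 mul r3: issue@5 deps=(3,3) exec_start@5 write@7
I5 add r2: issue@6 deps=(3,None) exec_start@6 write@9
I6 mul r2: issue@7 deps=(3,4) exec_start@7 write@9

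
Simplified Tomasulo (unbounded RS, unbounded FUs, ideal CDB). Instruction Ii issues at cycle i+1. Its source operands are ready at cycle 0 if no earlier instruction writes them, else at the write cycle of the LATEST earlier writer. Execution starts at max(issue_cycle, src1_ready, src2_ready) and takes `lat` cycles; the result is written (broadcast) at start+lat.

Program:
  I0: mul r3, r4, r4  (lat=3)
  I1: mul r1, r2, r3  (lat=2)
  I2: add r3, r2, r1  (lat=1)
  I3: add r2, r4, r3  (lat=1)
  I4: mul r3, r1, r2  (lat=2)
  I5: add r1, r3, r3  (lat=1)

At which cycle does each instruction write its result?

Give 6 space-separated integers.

Answer: 4 6 7 8 10 11

Derivation:
I0 mul r3: issue@1 deps=(None,None) exec_start@1 write@4
I1 mul r1: issue@2 deps=(None,0) exec_start@4 write@6
I2 add r3: issue@3 deps=(None,1) exec_start@6 write@7
I3 add r2: issue@4 deps=(None,2) exec_start@7 write@8
I4 mul r3: issue@5 deps=(1,3) exec_start@8 write@10
I5 add r1: issue@6 deps=(4,4) exec_start@10 write@11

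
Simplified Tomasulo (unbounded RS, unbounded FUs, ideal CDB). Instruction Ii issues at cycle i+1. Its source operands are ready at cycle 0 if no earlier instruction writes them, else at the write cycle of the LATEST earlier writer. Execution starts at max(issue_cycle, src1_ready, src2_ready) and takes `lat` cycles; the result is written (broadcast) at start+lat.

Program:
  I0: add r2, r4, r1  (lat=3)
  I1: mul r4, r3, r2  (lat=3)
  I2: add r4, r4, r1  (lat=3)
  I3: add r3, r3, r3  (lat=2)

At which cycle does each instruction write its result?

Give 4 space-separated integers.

I0 add r2: issue@1 deps=(None,None) exec_start@1 write@4
I1 mul r4: issue@2 deps=(None,0) exec_start@4 write@7
I2 add r4: issue@3 deps=(1,None) exec_start@7 write@10
I3 add r3: issue@4 deps=(None,None) exec_start@4 write@6

Answer: 4 7 10 6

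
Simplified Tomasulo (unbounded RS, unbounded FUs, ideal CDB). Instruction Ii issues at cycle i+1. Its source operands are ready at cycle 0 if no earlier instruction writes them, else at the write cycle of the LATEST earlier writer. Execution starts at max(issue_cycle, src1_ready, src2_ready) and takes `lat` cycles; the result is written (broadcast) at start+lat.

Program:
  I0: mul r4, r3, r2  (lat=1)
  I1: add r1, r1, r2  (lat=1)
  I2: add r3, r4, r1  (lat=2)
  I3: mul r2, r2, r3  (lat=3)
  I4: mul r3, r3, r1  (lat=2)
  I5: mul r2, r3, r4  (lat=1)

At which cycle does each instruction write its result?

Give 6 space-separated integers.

Answer: 2 3 5 8 7 8

Derivation:
I0 mul r4: issue@1 deps=(None,None) exec_start@1 write@2
I1 add r1: issue@2 deps=(None,None) exec_start@2 write@3
I2 add r3: issue@3 deps=(0,1) exec_start@3 write@5
I3 mul r2: issue@4 deps=(None,2) exec_start@5 write@8
I4 mul r3: issue@5 deps=(2,1) exec_start@5 write@7
I5 mul r2: issue@6 deps=(4,0) exec_start@7 write@8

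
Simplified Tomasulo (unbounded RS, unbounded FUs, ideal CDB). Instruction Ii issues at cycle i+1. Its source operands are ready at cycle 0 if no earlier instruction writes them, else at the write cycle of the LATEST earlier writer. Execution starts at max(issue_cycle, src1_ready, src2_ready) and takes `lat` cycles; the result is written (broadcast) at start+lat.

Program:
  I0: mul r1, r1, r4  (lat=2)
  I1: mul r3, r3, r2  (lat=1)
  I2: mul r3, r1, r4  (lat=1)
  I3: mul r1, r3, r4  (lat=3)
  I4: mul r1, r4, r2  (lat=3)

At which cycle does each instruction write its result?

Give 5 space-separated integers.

I0 mul r1: issue@1 deps=(None,None) exec_start@1 write@3
I1 mul r3: issue@2 deps=(None,None) exec_start@2 write@3
I2 mul r3: issue@3 deps=(0,None) exec_start@3 write@4
I3 mul r1: issue@4 deps=(2,None) exec_start@4 write@7
I4 mul r1: issue@5 deps=(None,None) exec_start@5 write@8

Answer: 3 3 4 7 8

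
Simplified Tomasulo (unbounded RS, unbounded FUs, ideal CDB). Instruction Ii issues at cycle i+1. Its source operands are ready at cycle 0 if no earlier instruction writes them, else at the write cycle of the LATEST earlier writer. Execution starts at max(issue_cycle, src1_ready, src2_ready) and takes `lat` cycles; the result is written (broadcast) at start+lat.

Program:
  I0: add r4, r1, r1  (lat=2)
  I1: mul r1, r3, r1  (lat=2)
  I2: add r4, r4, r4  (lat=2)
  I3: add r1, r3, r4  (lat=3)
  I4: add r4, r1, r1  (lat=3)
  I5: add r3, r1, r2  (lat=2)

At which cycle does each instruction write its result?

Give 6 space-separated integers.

I0 add r4: issue@1 deps=(None,None) exec_start@1 write@3
I1 mul r1: issue@2 deps=(None,None) exec_start@2 write@4
I2 add r4: issue@3 deps=(0,0) exec_start@3 write@5
I3 add r1: issue@4 deps=(None,2) exec_start@5 write@8
I4 add r4: issue@5 deps=(3,3) exec_start@8 write@11
I5 add r3: issue@6 deps=(3,None) exec_start@8 write@10

Answer: 3 4 5 8 11 10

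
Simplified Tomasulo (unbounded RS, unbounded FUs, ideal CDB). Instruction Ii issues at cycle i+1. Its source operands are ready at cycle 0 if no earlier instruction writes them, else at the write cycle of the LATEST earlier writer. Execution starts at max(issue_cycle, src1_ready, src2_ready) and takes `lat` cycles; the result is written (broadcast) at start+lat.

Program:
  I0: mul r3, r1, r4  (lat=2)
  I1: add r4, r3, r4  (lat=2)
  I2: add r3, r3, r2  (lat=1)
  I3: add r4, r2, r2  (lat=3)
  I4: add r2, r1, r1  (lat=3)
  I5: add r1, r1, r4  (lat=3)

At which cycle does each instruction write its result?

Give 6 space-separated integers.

I0 mul r3: issue@1 deps=(None,None) exec_start@1 write@3
I1 add r4: issue@2 deps=(0,None) exec_start@3 write@5
I2 add r3: issue@3 deps=(0,None) exec_start@3 write@4
I3 add r4: issue@4 deps=(None,None) exec_start@4 write@7
I4 add r2: issue@5 deps=(None,None) exec_start@5 write@8
I5 add r1: issue@6 deps=(None,3) exec_start@7 write@10

Answer: 3 5 4 7 8 10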